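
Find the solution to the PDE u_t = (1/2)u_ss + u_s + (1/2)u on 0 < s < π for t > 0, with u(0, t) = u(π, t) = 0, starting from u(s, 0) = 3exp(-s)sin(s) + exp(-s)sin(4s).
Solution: Substitute u = exp(-s)w.
Then u_s = exp(-s)(w_s - w), u_ss = exp(-s)(w_ss - 2w_s + w), u_t = exp(-s)w_t; substituting and dividing by exp(-s), the lower-order terms cancel: w_t = (1/2)w_ss (standard heat equation).
Data for w: w(s,0) = exp(s)u(s,0) = 3sin(s) + sin(4s). The boundary conditions carry over: w(0,t) = w(π,t) = 0.
Separating variables: w = Σ c_n exp(-n²t/2) sin(ns). From w(s,0) = 3sin(s) + sin(4s): c_1=3, c_4=1.
So w(s,t) = exp(-8t)sin(4s) + 3exp(-t/2)sin(s), and u(s,t) = exp(-s)w(s,t).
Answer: u(s, t) = exp(-s)exp(-8t)sin(4s) + 3exp(-s)exp(-t/2)sin(s)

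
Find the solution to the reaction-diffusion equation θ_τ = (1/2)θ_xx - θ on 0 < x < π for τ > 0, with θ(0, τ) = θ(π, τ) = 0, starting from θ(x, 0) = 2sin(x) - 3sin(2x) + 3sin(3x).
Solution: Substitute θ = exp(-τ)u, i.e. u = exp(τ)θ.
By the product rule, θ_τ = exp(-τ)(u_τ - u), θ_xx = exp(-τ)u_xx.
Substituting into the PDE and dividing by exp(-τ): u_τ - u = (1/2)u_xx - u.
The lower-order terms cancel, leaving the standard heat equation u_τ = (1/2)u_xx.
Initial data for u: u(x,0) = θ(x,0) = 2sin(x) - 3sin(2x) + 3sin(3x). The boundary conditions carry over: u(0,τ) = u(π,τ) = 0.
Solve for u:
  Using separation of variables u = X(x)G(τ):
  Eigenfunctions: sin(nx), n = 1, 2, 3, ...
  General solution: u(x, τ) = Σ c_n sin(nx) exp(-n² τ/2)
  Matching u(x,0) = 2sin(x) - 3sin(2x) + 3sin(3x) term by term: c_1=2, c_2=-3, c_3=3.
Hence u(x,τ) = -3exp(-2τ)sin(2x) + 2exp(-τ/2)sin(x) + 3exp(-9τ/2)sin(3x).
Transform back: θ(x,τ) = exp(-τ)u(x,τ).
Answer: θ(x, τ) = -3exp(-3τ)sin(2x) + 2exp(-3τ/2)sin(x) + 3exp(-11τ/2)sin(3x)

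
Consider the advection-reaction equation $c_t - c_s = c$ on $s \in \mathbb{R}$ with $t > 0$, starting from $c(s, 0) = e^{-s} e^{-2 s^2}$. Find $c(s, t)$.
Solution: Substitute $c = e^{-s}u$.
Then $c_s = e^{-s}(u_s - u)$, $c_t = e^{-s}u_t$; substituting and dividing by $e^{-s}$, the lower-order terms cancel: $u_t - u_s = 0$ (standard advection equation).
Data for $u$: $u(s,0) = e^{s}c(s,0) = e^{-2 s^2}$.
By characteristics ($ds/dt = -1$), $u(s,t) = f(s + t)$ with $f = u( \cdot , 0)$.
So $u(s,t) = e^{-2 (s + t)^2}$, and $c(s,t) = e^{-s}u(s,t)$.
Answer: $c(s, t) = e^{-s} e^{-2 (s + t)^2}$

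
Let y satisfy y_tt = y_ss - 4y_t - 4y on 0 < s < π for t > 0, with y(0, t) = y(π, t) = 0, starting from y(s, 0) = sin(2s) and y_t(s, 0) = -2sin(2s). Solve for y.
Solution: Substitute y = exp(-2t)u, i.e. u = exp(2t)y.
By the product rule, y_t = exp(-2t)(u_t - 2u), y_tt = exp(-2t)(u_tt - 4u_t + 4u), y_ss = exp(-2t)u_ss.
Substituting into the PDE and dividing by exp(-2t): u_tt - 4u_t + 4u = u_ss - 4(u_t - 2u) - 4u.
The lower-order terms cancel, leaving the standard wave equation u_tt = u_ss.
Initial data for u: u(s,0) = y(s,0) = sin(2s); u_t(s,0) = y_t(s,0) + 2y(s,0) = 0. The boundary conditions carry over: u(0,t) = u(π,t) = 0.
Solve for u:
  Using separation of variables u = X(s)T(t):
  Eigenfunctions: sin(ns), n = 1, 2, 3, ...
  General solution: u(s, t) = Σ [A_n cos(n t) + B_n sin(n t)] sin(ns)
  From u(s,0) = sin(2s): A_2=1. From u_t(s,0) = 0: all B_n = 0.
Hence u(s,t) = sin(2s)cos(2t).
Transform back: y(s,t) = exp(-2t)u(s,t).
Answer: y(s, t) = exp(-2t)sin(2s)cos(2t)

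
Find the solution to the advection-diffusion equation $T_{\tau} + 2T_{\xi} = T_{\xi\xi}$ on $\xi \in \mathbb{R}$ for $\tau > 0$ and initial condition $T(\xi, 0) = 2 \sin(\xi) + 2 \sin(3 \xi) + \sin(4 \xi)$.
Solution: Change to a moving frame: let $\eta = \xi - 2\tau$, $\sigma = \tau$ and write $T(\xi,\tau) = u(\eta,\sigma)$.
By the chain rule $T_{\tau} = u_{\sigma} - 2u_{\eta}$, $T_{\xi} = u_{\eta}$, $T_{\xi\xi} = u_{\eta\eta}$.
Then $T_{\tau} + 2T_{\xi} = u_{\sigma}$: the advection term cancels and the PDE becomes the heat equation $u_{\sigma} = u_{\eta\eta}$ on $\eta \in \mathbb{R}$.
Initial data: $u(\eta,0) = T(\eta,0) = 2 \sin(\eta) + 2 \sin(3 \eta) + \sin(4 \eta)$.
On $\eta \in \mathbb{R}$ each mode satisfies $(\sin(n\eta))'' = -n^2 \sin(n\eta)$, so $e^{-n^2\sigma} \sin(n\eta)$ solves the heat equation; by superposition $u(\eta,\sigma) = \sum c_n e^{-n^2\sigma} \sin(n\eta)$.
Reading off the coefficients: $c_1=2, c_3=2, c_4=1$, so $u(\eta,\sigma) = 2 e^{-\sigma} \sin(\eta) + 2 e^{-9 \sigma} \sin(3 \eta) + e^{-16 \sigma} \sin(4 \eta)$.
Substituting back $\eta = \xi - 2\tau$, $\sigma = \tau$: $T(\xi,\tau) = u(\xi - 2\tau, \tau)$.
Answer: $T(\xi, \tau) = -2 e^{-\tau} \sin(2 \tau - \xi) - 2 e^{-9 \tau} \sin(6 \tau - 3 \xi) -  e^{-16 \tau} \sin(8 \tau - 4 \xi)$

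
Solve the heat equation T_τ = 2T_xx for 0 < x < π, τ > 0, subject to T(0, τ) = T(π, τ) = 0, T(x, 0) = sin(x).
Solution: Using separation of variables T = X(x)G(τ):
Eigenfunctions: sin(nx), n = 1, 2, 3, ...
General solution: T(x, τ) = Σ c_n sin(nx) exp(-2n² τ)
Matching T(x,0) = sin(x) term by term: c_1=1.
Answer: T(x, τ) = exp(-2τ)sin(x)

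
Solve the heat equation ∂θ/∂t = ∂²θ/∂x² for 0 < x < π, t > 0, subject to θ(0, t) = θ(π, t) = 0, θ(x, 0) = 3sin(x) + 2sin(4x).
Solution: Using separation of variables θ = X(x)G(t):
Eigenfunctions: sin(nx), n = 1, 2, 3, ...
General solution: θ(x, t) = Σ c_n sin(nx) exp(-n² t)
Matching θ(x,0) = 3sin(x) + 2sin(4x) term by term: c_1=3, c_4=2.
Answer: θ(x, t) = 3exp(-t)sin(x) + 2exp(-16t)sin(4x)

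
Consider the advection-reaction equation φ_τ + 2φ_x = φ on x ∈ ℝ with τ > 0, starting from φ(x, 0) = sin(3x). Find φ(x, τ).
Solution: Substitute φ = exp(τ)u.
Then φ_τ = exp(τ)(u_τ + u), φ_x = exp(τ)u_x; substituting and dividing by exp(τ), the lower-order terms cancel: u_τ + 2u_x = 0 (standard advection equation).
Data for u: u(x,0) = φ(x,0) = sin(3x).
By characteristics (dx/dτ = 2), u(x,τ) = f(x - 2τ) with f = u(·, 0).
So u(x,τ) = sin(3x - 6τ), and φ(x,τ) = exp(τ)u(x,τ).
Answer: φ(x, τ) = exp(τ)sin(3x - 6τ)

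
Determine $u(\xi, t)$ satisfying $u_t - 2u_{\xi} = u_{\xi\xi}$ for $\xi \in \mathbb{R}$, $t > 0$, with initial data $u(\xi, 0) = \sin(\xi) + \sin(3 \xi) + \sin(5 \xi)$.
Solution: Moving frame: $\eta = \xi + 2t$, $\sigma = t$, $u = w(\eta,\sigma)$, so $u_t = w_{\sigma} + 2w_{\eta}$ and $u_{\xi\xi} = w_{\eta\eta}$.
Hence $u_t - 2u_{\xi} = w_{\sigma}$ and the PDE becomes the heat equation $w_{\sigma} = w_{\eta\eta}$ on $\eta \in \mathbb{R}$.
Initial data: $w(\eta,0) = u(\eta,0) = \sin(\eta) + \sin(3 \eta) + \sin(5 \eta)$. Each mode $\sin(n\eta)$ decays as $e^{-n^2\sigma}$ on $\mathbb{R}$, so $w(\eta,\sigma) = \sum c_n e^{-n^2\sigma} \sin(n\eta)$ with $c_1=1, c_3=1, c_5=1$: $w(\eta,\sigma) = e^{-\sigma} \sin(\eta) + e^{-9 \sigma} \sin(3 \eta) + e^{-25 \sigma} \sin(5 \eta)$.
Substituting back: $u(\xi,t) = w(\xi + 2t, t)$.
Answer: $u(\xi, t) = e^{-t} \sin(\xi + 2 t) + e^{-9 t} \sin(3 \xi + 6 t) + e^{-25 t} \sin(5 \xi + 10 t)$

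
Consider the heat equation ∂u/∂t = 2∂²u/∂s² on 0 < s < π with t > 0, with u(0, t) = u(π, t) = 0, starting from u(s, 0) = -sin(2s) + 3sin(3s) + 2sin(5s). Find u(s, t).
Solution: Separating variables: u = Σ c_n exp(-2n²t) sin(ns). From u(s,0) = -sin(2s) + 3sin(3s) + 2sin(5s): c_2=-1, c_3=3, c_5=2.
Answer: u(s, t) = -exp(-8t)sin(2s) + 3exp(-18t)sin(3s) + 2exp(-50t)sin(5s)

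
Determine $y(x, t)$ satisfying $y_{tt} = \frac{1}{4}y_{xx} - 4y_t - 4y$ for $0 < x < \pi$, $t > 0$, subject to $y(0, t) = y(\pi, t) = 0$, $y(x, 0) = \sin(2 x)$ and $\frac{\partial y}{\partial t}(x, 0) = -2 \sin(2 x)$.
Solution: Substitute $y = e^{-2t}u$.
Then $y_t = e^{-2t}(u_t - 2u)$, $y_{tt} = e^{-2t}(u_{tt} - 4u_t + 4u)$, $y_{xx} = e^{-2t}u_{xx}$; substituting and dividing by $e^{-2t}$, the lower-order terms cancel: $u_{tt} = \frac{1}{4}u_{xx}$ (standard wave equation).
Data for $u$: $u(x,0) = y(x,0) = \sin(2 x)$; $u_t(x,0) = y_t(x,0) + 2y(x,0) = 0$. The boundary conditions carry over: $u(0,t) = u(\pi,t) = 0$.
Separating variables: $u = \sum [A_n \cos(\omega_n t) + B_n \sin(\omega_n t)] \sin(nx)$, $\omega_n = n/2$. From ICs: $A_2=1$.
So $u(x,t) = \sin(2 x) \cos(t)$, and $y(x,t) = e^{-2t}u(x,t)$.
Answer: $y(x, t) = e^{-2 t} \sin(2 x) \cos(t)$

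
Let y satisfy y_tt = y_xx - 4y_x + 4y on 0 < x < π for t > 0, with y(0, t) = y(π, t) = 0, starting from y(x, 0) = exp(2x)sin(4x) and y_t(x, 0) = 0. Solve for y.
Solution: Substitute y = exp(2x)u.
Then y_x = exp(2x)(u_x + 2u), y_xx = exp(2x)(u_xx + 4u_x + 4u), y_tt = exp(2x)u_tt; substituting and dividing by exp(2x), the lower-order terms cancel: u_tt = u_xx (standard wave equation).
Data for u: u(x,0) = exp(-2x)y(x,0) = sin(4x); u_t(x,0) = exp(-2x)y_t(x,0) = 0. The boundary conditions carry over: u(0,t) = u(π,t) = 0.
Separating variables: u = Σ [A_n cos(ω_n t) + B_n sin(ω_n t)] sin(nx), ω_n = n. From ICs: A_4=1.
So u(x,t) = sin(4x)cos(4t), and y(x,t) = exp(2x)u(x,t).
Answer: y(x, t) = exp(2x)sin(4x)cos(4t)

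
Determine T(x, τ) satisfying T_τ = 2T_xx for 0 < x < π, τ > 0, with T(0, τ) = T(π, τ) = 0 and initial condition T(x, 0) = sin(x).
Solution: Separating variables: T = Σ c_n exp(-2n²τ) sin(nx). From T(x,0) = sin(x): c_1=1.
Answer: T(x, τ) = exp(-2τ)sin(x)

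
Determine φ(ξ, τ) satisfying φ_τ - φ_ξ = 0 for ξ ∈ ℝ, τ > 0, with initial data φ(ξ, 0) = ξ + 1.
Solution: By characteristics (dξ/dτ = -1), φ(ξ,τ) = f(ξ + τ) with f = φ(·, 0).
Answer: φ(ξ, τ) = ξ + τ + 1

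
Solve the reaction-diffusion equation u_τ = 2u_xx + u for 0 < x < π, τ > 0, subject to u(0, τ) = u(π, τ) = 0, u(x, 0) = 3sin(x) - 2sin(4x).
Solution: Substitute u = exp(τ)w.
Then u_τ = exp(τ)(w_τ + w), u_xx = exp(τ)w_xx; substituting and dividing by exp(τ), the lower-order terms cancel: w_τ = 2w_xx (standard heat equation).
Data for w: w(x,0) = u(x,0) = 3sin(x) - 2sin(4x). The boundary conditions carry over: w(0,τ) = w(π,τ) = 0.
Separating variables: w = Σ c_n exp(-2n²τ) sin(nx). From w(x,0) = 3sin(x) - 2sin(4x): c_1=3, c_4=-2.
So w(x,τ) = 3exp(-2τ)sin(x) - 2exp(-32τ)sin(4x), and u(x,τ) = exp(τ)w(x,τ).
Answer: u(x, τ) = 3exp(-τ)sin(x) - 2exp(-31τ)sin(4x)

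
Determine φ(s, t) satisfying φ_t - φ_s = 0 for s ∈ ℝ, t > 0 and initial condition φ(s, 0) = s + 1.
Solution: By method of characteristics (waves move left with speed 1):
Along characteristics s + t = const, φ is constant, so φ(s,t) = f(s + t) with f = φ(·, 0).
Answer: φ(s, t) = s + t + 1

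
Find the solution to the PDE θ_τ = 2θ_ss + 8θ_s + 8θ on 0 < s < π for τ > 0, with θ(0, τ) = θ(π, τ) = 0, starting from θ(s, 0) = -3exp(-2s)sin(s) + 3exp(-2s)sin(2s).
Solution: Substitute θ = exp(-2s)u.
Then θ_s = exp(-2s)(u_s - 2u), θ_ss = exp(-2s)(u_ss - 4u_s + 4u), θ_τ = exp(-2s)u_τ; substituting and dividing by exp(-2s), the lower-order terms cancel: u_τ = 2u_ss (standard heat equation).
Data for u: u(s,0) = exp(2s)θ(s,0) = -3sin(s) + 3sin(2s). The boundary conditions carry over: u(0,τ) = u(π,τ) = 0.
Separating variables: u = Σ c_n exp(-2n²τ) sin(ns). From u(s,0) = -3sin(s) + 3sin(2s): c_1=-3, c_2=3.
So u(s,τ) = -3exp(-2τ)sin(s) + 3exp(-8τ)sin(2s), and θ(s,τ) = exp(-2s)u(s,τ).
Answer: θ(s, τ) = -3exp(-2s)exp(-2τ)sin(s) + 3exp(-2s)exp(-8τ)sin(2s)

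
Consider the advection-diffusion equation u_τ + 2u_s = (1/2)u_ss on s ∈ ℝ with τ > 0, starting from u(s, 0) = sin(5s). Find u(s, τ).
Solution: Moving frame: η = s - 2τ, σ = τ, u = w(η,σ), so u_τ = w_σ - 2w_η and u_ss = w_ηη.
Hence u_τ + 2u_s = w_σ and the PDE becomes the heat equation w_σ = (1/2)w_ηη on η ∈ ℝ.
Initial data: w(η,0) = u(η,0) = sin(5η). Each mode sin(nη) decays as exp(-n²σ/2) on ℝ, so w(η,σ) = Σ c_n exp(-n²σ/2) sin(nη) with c_5=1: w(η,σ) = exp(-25σ/2)sin(5η).
Substituting back: u(s,τ) = w(s - 2τ, τ).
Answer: u(s, τ) = exp(-25τ/2)sin(5s - 10τ)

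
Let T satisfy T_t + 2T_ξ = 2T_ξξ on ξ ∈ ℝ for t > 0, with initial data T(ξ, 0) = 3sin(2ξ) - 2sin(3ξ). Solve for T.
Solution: Change to a moving frame: let η = ξ - 2t, σ = t and write T(ξ,t) = u(η,σ).
By the chain rule T_t = u_σ - 2u_η, T_ξ = u_η, T_ξξ = u_ηη.
Then T_t + 2T_ξ = u_σ: the advection term cancels and the PDE becomes the heat equation u_σ = 2u_ηη on η ∈ ℝ.
Initial data: u(η,0) = T(η,0) = 3sin(2η) - 2sin(3η).
On η ∈ ℝ each mode satisfies (sin(nη))″ = -n² sin(nη), so exp(-2n²σ) sin(nη) solves the heat equation; by superposition u(η,σ) = Σ c_n exp(-2n²σ) sin(nη).
Reading off the coefficients: c_2=3, c_3=-2, so u(η,σ) = 3exp(-8σ)sin(2η) - 2exp(-18σ)sin(3η).
Substituting back η = ξ - 2t, σ = t: T(ξ,t) = u(ξ - 2t, t).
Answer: T(ξ, t) = -3exp(-8t)sin(4t - 2ξ) + 2exp(-18t)sin(6t - 3ξ)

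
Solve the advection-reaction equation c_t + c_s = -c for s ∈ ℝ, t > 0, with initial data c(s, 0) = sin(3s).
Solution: Substitute c = exp(-t)u.
Then c_t = exp(-t)(u_t - u), c_s = exp(-t)u_s; substituting and dividing by exp(-t), the lower-order terms cancel: u_t + u_s = 0 (standard advection equation).
Data for u: u(s,0) = c(s,0) = sin(3s).
By characteristics (ds/dt = 1), u(s,t) = f(s - t) with f = u(·, 0).
So u(s,t) = sin(3s - 3t), and c(s,t) = exp(-t)u(s,t).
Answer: c(s, t) = exp(-t)sin(3s - 3t)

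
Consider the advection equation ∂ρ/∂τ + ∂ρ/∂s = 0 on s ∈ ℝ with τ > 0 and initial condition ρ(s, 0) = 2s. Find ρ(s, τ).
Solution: By method of characteristics (waves move right with speed 1):
Along characteristics s - τ = const, ρ is constant, so ρ(s,τ) = f(s - τ) with f = ρ(·, 0).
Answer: ρ(s, τ) = 2s - 2τ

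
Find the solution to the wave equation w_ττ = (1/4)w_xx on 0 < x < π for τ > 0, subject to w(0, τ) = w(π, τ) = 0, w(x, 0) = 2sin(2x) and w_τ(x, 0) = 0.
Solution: Using separation of variables w = X(x)T(τ):
Eigenfunctions: sin(nx), n = 1, 2, 3, ...
General solution: w(x, τ) = Σ [A_n cos(n τ/2) + B_n sin(n τ/2)] sin(nx)
From w(x,0) = 2sin(2x): A_2=2. From w_τ(x,0) = 0: all B_n = 0.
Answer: w(x, τ) = 2sin(2x)cos(τ)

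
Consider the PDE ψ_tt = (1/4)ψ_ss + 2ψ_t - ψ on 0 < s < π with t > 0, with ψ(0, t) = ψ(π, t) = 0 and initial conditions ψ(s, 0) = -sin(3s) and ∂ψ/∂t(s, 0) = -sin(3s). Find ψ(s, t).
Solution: Substitute ψ = exp(t)u.
Then ψ_t = exp(t)(u_t + u), ψ_tt = exp(t)(u_tt + 2u_t + u), ψ_ss = exp(t)u_ss; substituting and dividing by exp(t), the lower-order terms cancel: u_tt = (1/4)u_ss (standard wave equation).
Data for u: u(s,0) = ψ(s,0) = -sin(3s); u_t(s,0) = ψ_t(s,0) - ψ(s,0) = 0. The boundary conditions carry over: u(0,t) = u(π,t) = 0.
Separating variables: u = Σ [A_n cos(ω_n t) + B_n sin(ω_n t)] sin(ns), ω_n = n/2. From ICs: A_3=-1.
So u(s,t) = -sin(3s)cos(3t/2), and ψ(s,t) = exp(t)u(s,t).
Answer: ψ(s, t) = -exp(t)sin(3s)cos(3t/2)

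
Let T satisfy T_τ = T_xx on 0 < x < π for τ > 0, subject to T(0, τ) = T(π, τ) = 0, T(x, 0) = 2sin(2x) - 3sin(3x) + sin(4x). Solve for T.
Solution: Using separation of variables T = X(x)G(τ):
Eigenfunctions: sin(nx), n = 1, 2, 3, ...
General solution: T(x, τ) = Σ c_n sin(nx) exp(-n² τ)
Matching T(x,0) = 2sin(2x) - 3sin(3x) + sin(4x) term by term: c_2=2, c_3=-3, c_4=1.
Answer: T(x, τ) = 2exp(-4τ)sin(2x) - 3exp(-9τ)sin(3x) + exp(-16τ)sin(4x)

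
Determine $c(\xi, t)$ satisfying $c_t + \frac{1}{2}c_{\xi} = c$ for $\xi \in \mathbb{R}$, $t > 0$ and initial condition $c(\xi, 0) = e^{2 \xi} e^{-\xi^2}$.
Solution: Substitute $c = e^{2\xi}u$.
Then $c_{\xi} = e^{2\xi}(u_{\xi} + 2u)$, $c_t = e^{2\xi}u_t$; substituting and dividing by $e^{2\xi}$, the lower-order terms cancel: $u_t + \frac{1}{2}u_{\xi} = 0$ (standard advection equation).
Data for $u$: $u(\xi,0) = e^{-2\xi}c(\xi,0) = e^{-\xi^2}$.
By characteristics ($d\xi/dt = 1/2$), $u(\xi,t) = f(\xi - \frac{1}{2}t)$ with $f = u( \cdot , 0)$.
So $u(\xi,t) = e^{-(-t/2 + \xi)^2}$, and $c(\xi,t) = e^{2\xi}u(\xi,t)$.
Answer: $c(\xi, t) = e^{2 \xi} e^{-(\xi - t/2)^2}$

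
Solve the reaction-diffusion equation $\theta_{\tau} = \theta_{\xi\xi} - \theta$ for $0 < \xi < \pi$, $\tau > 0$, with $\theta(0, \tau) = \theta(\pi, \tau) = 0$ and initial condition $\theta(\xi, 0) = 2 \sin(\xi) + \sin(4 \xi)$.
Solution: Substitute $\theta = e^{-\tau}u$, i.e. $u = e^{\tau}\theta$.
By the product rule, $\theta_{\tau} = e^{-\tau}(u_{\tau} - u)$, $\theta_{\xi\xi} = e^{-\tau}u_{\xi\xi}$.
Substituting into the PDE and dividing by $e^{-\tau}$: $u_{\tau} - u = u_{\xi\xi} - u$.
The lower-order terms cancel, leaving the standard heat equation $u_{\tau} = u_{\xi\xi}$.
Initial data for $u$: $u(\xi,0) = \theta(\xi,0) = 2 \sin(\xi) + \sin(4 \xi)$. The boundary conditions carry over: $u(0,\tau) = u(\pi,\tau) = 0$.
Solve for $u$:
  Using separation of variables $u = X(\xi)G(\tau)$:
  Eigenfunctions: $\sin(n\xi)$, $n = 1, 2, 3, \ldots$
  General solution: $u(\xi, \tau) = \sum c_n \sin(n\xi) e^{-n^2 \tau}$
  Matching $u(\xi,0) = 2 \sin(\xi) + \sin(4 \xi)$ term by term: $c_1=2, c_4=1$.
Hence $u(\xi,\tau) = 2 e^{-\tau} \sin(\xi) + e^{-16 \tau} \sin(4 \xi)$.
Transform back: $\theta(\xi,\tau) = e^{-\tau}u(\xi,\tau)$.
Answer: $\theta(\xi, \tau) = 2 e^{-2 \tau} \sin(\xi) + e^{-17 \tau} \sin(4 \xi)$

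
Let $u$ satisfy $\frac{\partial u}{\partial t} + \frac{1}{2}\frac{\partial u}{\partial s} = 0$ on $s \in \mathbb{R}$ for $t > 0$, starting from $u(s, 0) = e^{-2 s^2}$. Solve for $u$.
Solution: By method of characteristics (waves move right with speed 1/2):
Along characteristics $s - \frac{1}{2}t =$ const, $u$ is constant, so $u(s,t) = f(s - \frac{1}{2}t)$ with $f = u( \cdot , 0)$.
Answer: $u(s, t) = e^{-2 (s - t/2)^2}$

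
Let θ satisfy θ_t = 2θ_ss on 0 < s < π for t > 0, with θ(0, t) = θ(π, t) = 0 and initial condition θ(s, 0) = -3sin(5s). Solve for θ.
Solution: Separating variables: θ = Σ c_n exp(-2n²t) sin(ns). From θ(s,0) = -3sin(5s): c_5=-3.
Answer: θ(s, t) = -3exp(-50t)sin(5s)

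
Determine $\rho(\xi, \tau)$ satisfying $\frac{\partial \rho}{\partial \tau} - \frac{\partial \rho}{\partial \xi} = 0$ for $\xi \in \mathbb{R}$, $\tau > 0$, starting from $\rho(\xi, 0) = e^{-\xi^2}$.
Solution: By characteristics ($d\xi/d\tau = -1$), $\rho(\xi,\tau) = f(\xi + \tau)$ with $f = \rho( \cdot , 0)$.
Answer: $\rho(\xi, \tau) = e^{-(\tau + \xi)^2}$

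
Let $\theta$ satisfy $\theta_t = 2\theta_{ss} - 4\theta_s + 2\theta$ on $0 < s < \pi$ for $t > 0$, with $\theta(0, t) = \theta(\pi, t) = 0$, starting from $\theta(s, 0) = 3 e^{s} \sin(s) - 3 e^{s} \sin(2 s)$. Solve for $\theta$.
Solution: Substitute $\theta = e^{s}u$, i.e. $u = e^{-s}\theta$.
By the product rule, $\theta_s = e^{s}(u_s + u)$, $\theta_{ss} = e^{s}(u_{ss} + 2u_s + u)$, $\theta_t = e^{s}u_t$.
Substituting into the PDE and dividing by $e^{s}$: $u_t = 2(u_{ss} + 2u_s + u) - 4(u_s + u) + 2u$.
The lower-order terms cancel, leaving the standard heat equation $u_t = 2u_{ss}$.
Initial data for $u$: $u(s,0) = e^{-s}\theta(s,0) = 3 \sin(s) - 3 \sin(2 s)$. The boundary conditions carry over: $u(0,t) = u(\pi,t) = 0$.
Solve for $u$:
  Using separation of variables $u = X(s)G(t)$:
  Eigenfunctions: $\sin(ns)$, $n = 1, 2, 3, \ldots$
  General solution: $u(s, t) = \sum c_n \sin(ns) e^{-2n^2 t}$
  Matching $u(s,0) = 3 \sin(s) - 3 \sin(2 s)$ term by term: $c_1=3, c_2=-3$.
Hence $u(s,t) = 3 e^{-2 t} \sin(s) - 3 e^{-8 t} \sin(2 s)$.
Transform back: $\theta(s,t) = e^{s}u(s,t)$.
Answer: $\theta(s, t) = 3 e^{s} e^{-2 t} \sin(s) - 3 e^{s} e^{-8 t} \sin(2 s)$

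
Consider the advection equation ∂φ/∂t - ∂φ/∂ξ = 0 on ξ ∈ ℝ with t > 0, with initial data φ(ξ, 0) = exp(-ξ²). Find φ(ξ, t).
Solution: By method of characteristics (waves move left with speed 1):
Along characteristics ξ + t = const, φ is constant, so φ(ξ,t) = f(ξ + t) with f = φ(·, 0).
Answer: φ(ξ, t) = exp(-(t + ξ)²)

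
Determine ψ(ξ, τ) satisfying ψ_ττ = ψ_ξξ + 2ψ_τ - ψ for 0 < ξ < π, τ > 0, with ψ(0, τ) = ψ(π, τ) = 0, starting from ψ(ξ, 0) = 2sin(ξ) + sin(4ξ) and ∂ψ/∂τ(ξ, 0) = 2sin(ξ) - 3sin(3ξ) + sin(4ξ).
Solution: Substitute ψ = exp(τ)u.
Then ψ_τ = exp(τ)(u_τ + u), ψ_ττ = exp(τ)(u_ττ + 2u_τ + u), ψ_ξξ = exp(τ)u_ξξ; substituting and dividing by exp(τ), the lower-order terms cancel: u_ττ = u_ξξ (standard wave equation).
Data for u: u(ξ,0) = ψ(ξ,0) = 2sin(ξ) + sin(4ξ); u_τ(ξ,0) = ψ_τ(ξ,0) - ψ(ξ,0) = -3sin(3ξ). The boundary conditions carry over: u(0,τ) = u(π,τ) = 0.
Separating variables: u = Σ [A_n cos(ω_n τ) + B_n sin(ω_n τ)] sin(nξ), ω_n = n. From ICs (B_n = velocity coefficient / ω_n): A_1=2, A_4=1, B_3=-1.
So u(ξ,τ) = 2sin(ξ)cos(τ) - sin(3ξ)sin(3τ) + sin(4ξ)cos(4τ), and ψ(ξ,τ) = exp(τ)u(ξ,τ).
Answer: ψ(ξ, τ) = 2exp(τ)sin(ξ)cos(τ) - exp(τ)sin(3ξ)sin(3τ) + exp(τ)sin(4ξ)cos(4τ)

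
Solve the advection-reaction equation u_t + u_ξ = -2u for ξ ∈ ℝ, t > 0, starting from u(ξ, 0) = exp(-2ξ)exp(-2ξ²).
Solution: Substitute u = exp(-2ξ)w, i.e. w = exp(2ξ)u.
By the product rule, u_ξ = exp(-2ξ)(w_ξ - 2w), u_t = exp(-2ξ)w_t.
Substituting into the PDE and dividing by exp(-2ξ): w_t + (w_ξ - 2w) = -2w.
The lower-order terms cancel, leaving the standard advection equation w_t + w_ξ = 0.
Initial data for w: w(ξ,0) = exp(2ξ)u(ξ,0) = exp(-2ξ²).
Solve for w:
  By method of characteristics (waves move right with speed 1):
  Along characteristics ξ - t = const, w is constant, so w(ξ,t) = f(ξ - t) with f = w(·, 0).
Hence w(ξ,t) = exp(-2(-t + ξ)²).
Transform back: u(ξ,t) = exp(-2ξ)w(ξ,t).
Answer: u(ξ, t) = exp(-2ξ)exp(-2(-t + ξ)²)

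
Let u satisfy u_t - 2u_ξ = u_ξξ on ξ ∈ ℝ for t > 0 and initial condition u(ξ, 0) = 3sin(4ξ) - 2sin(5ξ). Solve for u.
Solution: Moving frame: η = ξ + 2t, σ = t, u = w(η,σ), so u_t = w_σ + 2w_η and u_ξξ = w_ηη.
Hence u_t - 2u_ξ = w_σ and the PDE becomes the heat equation w_σ = w_ηη on η ∈ ℝ.
Initial data: w(η,0) = u(η,0) = 3sin(4η) - 2sin(5η). Each mode sin(nη) decays as exp(-n²σ) on ℝ, so w(η,σ) = Σ c_n exp(-n²σ) sin(nη) with c_4=3, c_5=-2: w(η,σ) = 3exp(-16σ)sin(4η) - 2exp(-25σ)sin(5η).
Substituting back: u(ξ,t) = w(ξ + 2t, t).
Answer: u(ξ, t) = 3exp(-16t)sin(8t + 4ξ) - 2exp(-25t)sin(10t + 5ξ)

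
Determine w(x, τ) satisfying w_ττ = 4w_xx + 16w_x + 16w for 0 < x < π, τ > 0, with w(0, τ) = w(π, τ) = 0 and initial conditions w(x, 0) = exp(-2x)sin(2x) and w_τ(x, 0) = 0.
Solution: Substitute w = exp(-2x)u, i.e. u = exp(2x)w.
By the product rule, w_x = exp(-2x)(u_x - 2u), w_xx = exp(-2x)(u_xx - 4u_x + 4u), w_ττ = exp(-2x)u_ττ.
Substituting into the PDE and dividing by exp(-2x): u_ττ = 4(u_xx - 4u_x + 4u) + 16(u_x - 2u) + 16u.
The lower-order terms cancel, leaving the standard wave equation u_ττ = 4u_xx.
Initial data for u: u(x,0) = exp(2x)w(x,0) = sin(2x); u_τ(x,0) = exp(2x)w_τ(x,0) = 0. The boundary conditions carry over: u(0,τ) = u(π,τ) = 0.
Solve for u:
  Using separation of variables u = X(x)T(τ):
  Eigenfunctions: sin(nx), n = 1, 2, 3, ...
  General solution: u(x, τ) = Σ [A_n cos(2n τ) + B_n sin(2n τ)] sin(nx)
  From u(x,0) = sin(2x): A_2=1. From u_τ(x,0) = 0: all B_n = 0.
Hence u(x,τ) = sin(2x)cos(4τ).
Transform back: w(x,τ) = exp(-2x)u(x,τ).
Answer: w(x, τ) = exp(-2x)sin(2x)cos(4τ)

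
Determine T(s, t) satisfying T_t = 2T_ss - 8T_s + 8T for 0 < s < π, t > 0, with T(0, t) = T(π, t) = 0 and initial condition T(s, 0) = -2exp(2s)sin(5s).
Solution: Substitute T = exp(2s)u, i.e. u = exp(-2s)T.
By the product rule, T_s = exp(2s)(u_s + 2u), T_ss = exp(2s)(u_ss + 4u_s + 4u), T_t = exp(2s)u_t.
Substituting into the PDE and dividing by exp(2s): u_t = 2(u_ss + 4u_s + 4u) - 8(u_s + 2u) + 8u.
The lower-order terms cancel, leaving the standard heat equation u_t = 2u_ss.
Initial data for u: u(s,0) = exp(-2s)T(s,0) = -2sin(5s). The boundary conditions carry over: u(0,t) = u(π,t) = 0.
Solve for u:
  Using separation of variables u = X(s)G(t):
  Eigenfunctions: sin(ns), n = 1, 2, 3, ...
  General solution: u(s, t) = Σ c_n sin(ns) exp(-2n² t)
  Matching u(s,0) = -2sin(5s) term by term: c_5=-2.
Hence u(s,t) = -2exp(-50t)sin(5s).
Transform back: T(s,t) = exp(2s)u(s,t).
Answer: T(s, t) = -2exp(2s)exp(-50t)sin(5s)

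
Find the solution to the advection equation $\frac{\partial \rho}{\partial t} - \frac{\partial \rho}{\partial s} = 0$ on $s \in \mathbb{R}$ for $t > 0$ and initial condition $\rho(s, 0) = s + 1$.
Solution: By characteristics ($ds/dt = -1$), $\rho(s,t) = f(s + t)$ with $f = \rho( \cdot , 0)$.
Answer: $\rho(s, t) = s + t + 1$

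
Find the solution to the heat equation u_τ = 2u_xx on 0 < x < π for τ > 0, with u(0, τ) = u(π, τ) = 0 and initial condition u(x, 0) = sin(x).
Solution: Separating variables: u = Σ c_n exp(-2n²τ) sin(nx). From u(x,0) = sin(x): c_1=1.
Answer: u(x, τ) = exp(-2τ)sin(x)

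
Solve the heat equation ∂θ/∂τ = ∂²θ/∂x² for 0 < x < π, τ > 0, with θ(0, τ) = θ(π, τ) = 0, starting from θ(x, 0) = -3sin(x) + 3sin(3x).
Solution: Using separation of variables θ = X(x)G(τ):
Eigenfunctions: sin(nx), n = 1, 2, 3, ...
General solution: θ(x, τ) = Σ c_n sin(nx) exp(-n² τ)
Matching θ(x,0) = -3sin(x) + 3sin(3x) term by term: c_1=-3, c_3=3.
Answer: θ(x, τ) = -3exp(-τ)sin(x) + 3exp(-9τ)sin(3x)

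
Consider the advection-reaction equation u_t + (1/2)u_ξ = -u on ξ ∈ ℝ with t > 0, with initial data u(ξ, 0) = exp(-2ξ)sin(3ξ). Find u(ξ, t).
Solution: Substitute u = exp(-2ξ)w, i.e. w = exp(2ξ)u.
By the product rule, u_ξ = exp(-2ξ)(w_ξ - 2w), u_t = exp(-2ξ)w_t.
Substituting into the PDE and dividing by exp(-2ξ): w_t + (1/2)(w_ξ - 2w) = -w.
The lower-order terms cancel, leaving the standard advection equation w_t + (1/2)w_ξ = 0.
Initial data for w: w(ξ,0) = exp(2ξ)u(ξ,0) = sin(3ξ).
Solve for w:
  By method of characteristics (waves move right with speed 1/2):
  Along characteristics ξ - (1/2)t = const, w is constant, so w(ξ,t) = f(ξ - (1/2)t) with f = w(·, 0).
Hence w(ξ,t) = -sin(3t/2 - 3ξ).
Transform back: u(ξ,t) = exp(-2ξ)w(ξ,t).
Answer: u(ξ, t) = -exp(-2ξ)sin(3t/2 - 3ξ)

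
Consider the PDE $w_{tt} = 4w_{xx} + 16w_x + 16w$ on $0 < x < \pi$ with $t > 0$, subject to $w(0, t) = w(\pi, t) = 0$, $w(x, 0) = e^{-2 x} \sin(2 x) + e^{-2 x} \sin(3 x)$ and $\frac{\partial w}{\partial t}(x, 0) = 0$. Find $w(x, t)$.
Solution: Substitute $w = e^{-2x}u$, i.e. $u = e^{2x}w$.
By the product rule, $w_x = e^{-2x}(u_x - 2u)$, $w_{xx} = e^{-2x}(u_{xx} - 4u_x + 4u)$, $w_{tt} = e^{-2x}u_{tt}$.
Substituting into the PDE and dividing by $e^{-2x}$: $u_{tt} = 4(u_{xx} - 4u_x + 4u) + 16(u_x - 2u) + 16u$.
The lower-order terms cancel, leaving the standard wave equation $u_{tt} = 4u_{xx}$.
Initial data for $u$: $u(x,0) = e^{2x}w(x,0) = \sin(2 x) + \sin(3 x)$; $u_t(x,0) = e^{2x}w_t(x,0) = 0$. The boundary conditions carry over: $u(0,t) = u(\pi,t) = 0$.
Solve for $u$:
  Using separation of variables $u = X(x)T(t)$:
  Eigenfunctions: $\sin(nx)$, $n = 1, 2, 3, \ldots$
  General solution: $u(x, t) = \sum [A_n \cos(2n t) + B_n \sin(2n t)] \sin(nx)$
  From $u(x,0) = \sin(2 x) + \sin(3 x)$: $A_2=1, A_3=1$. From $u_t(x,0) = 0$: all $B_n = 0$.
Hence $u(x,t) = \sin(2 x) \cos(4 t) + \sin(3 x) \cos(6 t)$.
Transform back: $w(x,t) = e^{-2x}u(x,t)$.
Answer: $w(x, t) = e^{-2 x} \sin(2 x) \cos(4 t) + e^{-2 x} \sin(3 x) \cos(6 t)$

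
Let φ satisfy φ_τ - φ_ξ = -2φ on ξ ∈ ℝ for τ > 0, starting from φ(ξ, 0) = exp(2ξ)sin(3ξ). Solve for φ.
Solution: Substitute φ = exp(2ξ)u, i.e. u = exp(-2ξ)φ.
By the product rule, φ_ξ = exp(2ξ)(u_ξ + 2u), φ_τ = exp(2ξ)u_τ.
Substituting into the PDE and dividing by exp(2ξ): u_τ - (u_ξ + 2u) = -2u.
The lower-order terms cancel, leaving the standard advection equation u_τ - u_ξ = 0.
Initial data for u: u(ξ,0) = exp(-2ξ)φ(ξ,0) = sin(3ξ).
Solve for u:
  By method of characteristics (waves move left with speed 1):
  Along characteristics ξ + τ = const, u is constant, so u(ξ,τ) = f(ξ + τ) with f = u(·, 0).
Hence u(ξ,τ) = sin(3ξ + 3τ).
Transform back: φ(ξ,τ) = exp(2ξ)u(ξ,τ).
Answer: φ(ξ, τ) = exp(2ξ)sin(3ξ + 3τ)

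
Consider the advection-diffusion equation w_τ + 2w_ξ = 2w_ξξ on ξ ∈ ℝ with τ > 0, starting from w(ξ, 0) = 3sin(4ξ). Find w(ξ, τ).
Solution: Moving frame: η = ξ - 2τ, σ = τ, w = u(η,σ), so w_τ = u_σ - 2u_η and w_ξξ = u_ηη.
Hence w_τ + 2w_ξ = u_σ and the PDE becomes the heat equation u_σ = 2u_ηη on η ∈ ℝ.
Initial data: u(η,0) = w(η,0) = 3sin(4η). Each mode sin(nη) decays as exp(-2n²σ) on ℝ, so u(η,σ) = Σ c_n exp(-2n²σ) sin(nη) with c_4=3: u(η,σ) = 3exp(-32σ)sin(4η).
Substituting back: w(ξ,τ) = u(ξ - 2τ, τ).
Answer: w(ξ, τ) = 3exp(-32τ)sin(4ξ - 8τ)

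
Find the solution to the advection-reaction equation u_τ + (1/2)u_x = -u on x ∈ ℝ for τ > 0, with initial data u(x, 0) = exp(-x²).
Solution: Substitute u = exp(-τ)w.
Then u_τ = exp(-τ)(w_τ - w), u_x = exp(-τ)w_x; substituting and dividing by exp(-τ), the lower-order terms cancel: w_τ + (1/2)w_x = 0 (standard advection equation).
Data for w: w(x,0) = u(x,0) = exp(-x²).
By characteristics (dx/dτ = 1/2), w(x,τ) = f(x - (1/2)τ) with f = w(·, 0).
So w(x,τ) = exp(-(x - τ/2)²), and u(x,τ) = exp(-τ)w(x,τ).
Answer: u(x, τ) = exp(-τ)exp(-(x - τ/2)²)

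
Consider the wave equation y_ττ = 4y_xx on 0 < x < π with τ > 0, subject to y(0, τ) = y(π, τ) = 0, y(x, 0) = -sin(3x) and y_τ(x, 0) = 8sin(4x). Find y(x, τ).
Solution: Using separation of variables y = X(x)T(τ):
Eigenfunctions: sin(nx), n = 1, 2, 3, ...
General solution: y(x, τ) = Σ [A_n cos(2n τ) + B_n sin(2n τ)] sin(nx)
From y(x,0) = -sin(3x): A_3=-1. From y_τ(x,0) = 8sin(4x), using y_τ(x,0) = Σ ω_n B_n sin(nx) with ω_n = 2n: B_4 = 8/8 = 1.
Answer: y(x, τ) = -sin(3x)cos(6τ) + sin(4x)sin(8τ)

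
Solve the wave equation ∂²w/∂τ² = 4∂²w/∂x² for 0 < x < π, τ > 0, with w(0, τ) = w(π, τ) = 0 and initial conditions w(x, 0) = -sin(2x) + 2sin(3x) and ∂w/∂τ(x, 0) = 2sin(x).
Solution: Separating variables: w = Σ [A_n cos(ω_n τ) + B_n sin(ω_n τ)] sin(nx), ω_n = 2n. From ICs (B_n = velocity coefficient / ω_n): A_2=-1, A_3=2, B_1=1.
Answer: w(x, τ) = sin(x)sin(2τ) - sin(2x)cos(4τ) + 2sin(3x)cos(6τ)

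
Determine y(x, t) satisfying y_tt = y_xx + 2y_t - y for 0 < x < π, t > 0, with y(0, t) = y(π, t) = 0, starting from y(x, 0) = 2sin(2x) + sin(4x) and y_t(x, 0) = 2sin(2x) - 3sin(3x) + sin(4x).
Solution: Substitute y = exp(t)u.
Then y_t = exp(t)(u_t + u), y_tt = exp(t)(u_tt + 2u_t + u), y_xx = exp(t)u_xx; substituting and dividing by exp(t), the lower-order terms cancel: u_tt = u_xx (standard wave equation).
Data for u: u(x,0) = y(x,0) = 2sin(2x) + sin(4x); u_t(x,0) = y_t(x,0) - y(x,0) = -3sin(3x). The boundary conditions carry over: u(0,t) = u(π,t) = 0.
Separating variables: u = Σ [A_n cos(ω_n t) + B_n sin(ω_n t)] sin(nx), ω_n = n. From ICs (B_n = velocity coefficient / ω_n): A_2=2, A_4=1, B_3=-1.
So u(x,t) = -sin(3t)sin(3x) + 2sin(2x)cos(2t) + sin(4x)cos(4t), and y(x,t) = exp(t)u(x,t).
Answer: y(x, t) = -exp(t)sin(3t)sin(3x) + 2exp(t)sin(2x)cos(2t) + exp(t)sin(4x)cos(4t)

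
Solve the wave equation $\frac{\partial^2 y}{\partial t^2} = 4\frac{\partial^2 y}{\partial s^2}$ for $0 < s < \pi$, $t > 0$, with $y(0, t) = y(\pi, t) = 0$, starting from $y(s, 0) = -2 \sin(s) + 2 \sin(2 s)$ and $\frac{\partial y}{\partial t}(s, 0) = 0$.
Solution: Using separation of variables $y = X(s)T(t)$:
Eigenfunctions: $\sin(ns)$, $n = 1, 2, 3, \ldots$
General solution: $y(s, t) = \sum [A_n \cos(2n t) + B_n \sin(2n t)] \sin(ns)$
From $y(s,0) = -2 \sin(s) + 2 \sin(2 s)$: $A_1=-2, A_2=2$. From $y_t(s,0) = 0$: all $B_n = 0$.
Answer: $y(s, t) = -2 \sin(s) \cos(2 t) + 2 \sin(2 s) \cos(4 t)$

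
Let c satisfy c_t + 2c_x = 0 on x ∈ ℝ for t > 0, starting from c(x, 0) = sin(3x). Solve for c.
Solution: By characteristics (dx/dt = 2), c(x,t) = f(x - 2t) with f = c(·, 0).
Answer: c(x, t) = -sin(6t - 3x)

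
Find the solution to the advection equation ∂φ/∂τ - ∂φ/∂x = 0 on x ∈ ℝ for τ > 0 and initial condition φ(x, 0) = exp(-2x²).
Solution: By characteristics (dx/dτ = -1), φ(x,τ) = f(x + τ) with f = φ(·, 0).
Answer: φ(x, τ) = exp(-2(x + τ)²)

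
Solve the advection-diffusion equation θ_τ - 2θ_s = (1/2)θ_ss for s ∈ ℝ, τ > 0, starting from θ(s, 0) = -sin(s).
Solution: Moving frame: η = s + 2τ, σ = τ, θ = u(η,σ), so θ_τ = u_σ + 2u_η and θ_ss = u_ηη.
Hence θ_τ - 2θ_s = u_σ and the PDE becomes the heat equation u_σ = (1/2)u_ηη on η ∈ ℝ.
Initial data: u(η,0) = θ(η,0) = -sin(η). Each mode sin(nη) decays as exp(-n²σ/2) on ℝ, so u(η,σ) = Σ c_n exp(-n²σ/2) sin(nη) with c_1=-1: u(η,σ) = -exp(-σ/2)sin(η).
Substituting back: θ(s,τ) = u(s + 2τ, τ).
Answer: θ(s, τ) = -exp(-τ/2)sin(s + 2τ)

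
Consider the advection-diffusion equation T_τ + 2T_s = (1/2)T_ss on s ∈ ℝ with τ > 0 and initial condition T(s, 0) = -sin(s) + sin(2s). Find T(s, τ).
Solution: Moving frame: η = s - 2τ, σ = τ, T = u(η,σ), so T_τ = u_σ - 2u_η and T_ss = u_ηη.
Hence T_τ + 2T_s = u_σ and the PDE becomes the heat equation u_σ = (1/2)u_ηη on η ∈ ℝ.
Initial data: u(η,0) = T(η,0) = -sin(η) + sin(2η). Each mode sin(nη) decays as exp(-n²σ/2) on ℝ, so u(η,σ) = Σ c_n exp(-n²σ/2) sin(nη) with c_1=-1, c_2=1: u(η,σ) = exp(-2σ)sin(2η) - exp(-σ/2)sin(η).
Substituting back: T(s,τ) = u(s - 2τ, τ).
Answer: T(s, τ) = exp(-2τ)sin(2s - 4τ) - exp(-τ/2)sin(s - 2τ)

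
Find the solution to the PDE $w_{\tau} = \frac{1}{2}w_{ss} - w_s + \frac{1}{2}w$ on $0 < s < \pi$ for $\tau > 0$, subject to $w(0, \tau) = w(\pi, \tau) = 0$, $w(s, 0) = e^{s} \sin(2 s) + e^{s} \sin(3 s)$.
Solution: Substitute $w = e^{s}u$, i.e. $u = e^{-s}w$.
By the product rule, $w_s = e^{s}(u_s + u)$, $w_{ss} = e^{s}(u_{ss} + 2u_s + u)$, $w_{\tau} = e^{s}u_{\tau}$.
Substituting into the PDE and dividing by $e^{s}$: $u_{\tau} = \frac{1}{2}(u_{ss} + 2u_s + u) - (u_s + u) + \frac{1}{2}u$.
The lower-order terms cancel, leaving the standard heat equation $u_{\tau} = \frac{1}{2}u_{ss}$.
Initial data for $u$: $u(s,0) = e^{-s}w(s,0) = \sin(2 s) + \sin(3 s)$. The boundary conditions carry over: $u(0,\tau) = u(\pi,\tau) = 0$.
Solve for $u$:
  Using separation of variables $u = X(s)T(\tau)$:
  Eigenfunctions: $\sin(ns)$, $n = 1, 2, 3, \ldots$
  General solution: $u(s, \tau) = \sum c_n \sin(ns) e^{-n^2 \tau/2}$
  Matching $u(s,0) = \sin(2 s) + \sin(3 s)$ term by term: $c_2=1, c_3=1$.
Hence $u(s,\tau) = e^{-2 \tau} \sin(2 s) + e^{-9 \tau/2} \sin(3 s)$.
Transform back: $w(s,\tau) = e^{s}u(s,\tau)$.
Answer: $w(s, \tau) = e^{-2 \tau} e^{s} \sin(2 s) + e^{-9 \tau/2} e^{s} \sin(3 s)$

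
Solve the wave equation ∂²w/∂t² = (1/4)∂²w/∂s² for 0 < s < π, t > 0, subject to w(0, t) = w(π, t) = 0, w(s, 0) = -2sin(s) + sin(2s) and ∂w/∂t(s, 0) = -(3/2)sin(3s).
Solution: Separating variables: w = Σ [A_n cos(ω_n t) + B_n sin(ω_n t)] sin(ns), ω_n = n/2. From ICs (B_n = velocity coefficient / ω_n): A_1=-2, A_2=1, B_3=-1.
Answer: w(s, t) = -2sin(s)cos(t/2) + sin(2s)cos(t) - sin(3s)sin(3t/2)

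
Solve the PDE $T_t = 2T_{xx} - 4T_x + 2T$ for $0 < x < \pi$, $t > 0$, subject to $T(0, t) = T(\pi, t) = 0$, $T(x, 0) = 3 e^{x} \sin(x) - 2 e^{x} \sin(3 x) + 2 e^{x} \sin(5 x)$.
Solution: Substitute $T = e^{x}u$.
Then $T_x = e^{x}(u_x + u)$, $T_{xx} = e^{x}(u_{xx} + 2u_x + u)$, $T_t = e^{x}u_t$; substituting and dividing by $e^{x}$, the lower-order terms cancel: $u_t = 2u_{xx}$ (standard heat equation).
Data for $u$: $u(x,0) = e^{-x}T(x,0) = 3 \sin(x) - 2 \sin(3 x) + 2 \sin(5 x)$. The boundary conditions carry over: $u(0,t) = u(\pi,t) = 0$.
Separating variables: $u = \sum c_n e^{-2n^2t} \sin(nx)$. From $u(x,0) = 3 \sin(x) - 2 \sin(3 x) + 2 \sin(5 x)$: $c_1=3, c_3=-2, c_5=2$.
So $u(x,t) = 3 e^{-2 t} \sin(x) - 2 e^{-18 t} \sin(3 x) + 2 e^{-50 t} \sin(5 x)$, and $T(x,t) = e^{x}u(x,t)$.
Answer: $T(x, t) = 3 e^{-2 t} e^{x} \sin(x) - 2 e^{-18 t} e^{x} \sin(3 x) + 2 e^{-50 t} e^{x} \sin(5 x)$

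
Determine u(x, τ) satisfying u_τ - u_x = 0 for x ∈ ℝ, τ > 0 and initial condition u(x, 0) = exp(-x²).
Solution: By characteristics (dx/dτ = -1), u(x,τ) = f(x + τ) with f = u(·, 0).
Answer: u(x, τ) = exp(-(x + τ)²)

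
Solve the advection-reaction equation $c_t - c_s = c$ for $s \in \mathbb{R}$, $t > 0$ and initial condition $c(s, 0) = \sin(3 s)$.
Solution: Substitute $c = e^{t}u$.
Then $c_t = e^{t}(u_t + u)$, $c_s = e^{t}u_s$; substituting and dividing by $e^{t}$, the lower-order terms cancel: $u_t - u_s = 0$ (standard advection equation).
Data for $u$: $u(s,0) = c(s,0) = \sin(3 s)$.
By characteristics ($ds/dt = -1$), $u(s,t) = f(s + t)$ with $f = u( \cdot , 0)$.
So $u(s,t) = \sin(3 s + 3 t)$, and $c(s,t) = e^{t}u(s,t)$.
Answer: $c(s, t) = e^{t} \sin(3 s + 3 t)$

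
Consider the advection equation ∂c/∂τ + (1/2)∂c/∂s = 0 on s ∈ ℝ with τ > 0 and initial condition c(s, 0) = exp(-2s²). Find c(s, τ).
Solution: By characteristics (ds/dτ = 1/2), c(s,τ) = f(s - (1/2)τ) with f = c(·, 0).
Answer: c(s, τ) = exp(-2(s - τ/2)²)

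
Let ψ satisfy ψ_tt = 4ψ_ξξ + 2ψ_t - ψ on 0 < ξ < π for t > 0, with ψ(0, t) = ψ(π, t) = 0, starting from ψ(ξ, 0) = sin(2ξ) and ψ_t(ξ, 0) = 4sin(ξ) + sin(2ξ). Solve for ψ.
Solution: Substitute ψ = exp(t)u, i.e. u = exp(-t)ψ.
By the product rule, ψ_t = exp(t)(u_t + u), ψ_tt = exp(t)(u_tt + 2u_t + u), ψ_ξξ = exp(t)u_ξξ.
Substituting into the PDE and dividing by exp(t): u_tt + 2u_t + u = 4u_ξξ + 2(u_t + u) - u.
The lower-order terms cancel, leaving the standard wave equation u_tt = 4u_ξξ.
Initial data for u: u(ξ,0) = ψ(ξ,0) = sin(2ξ); u_t(ξ,0) = ψ_t(ξ,0) - ψ(ξ,0) = 4sin(ξ). The boundary conditions carry over: u(0,t) = u(π,t) = 0.
Solve for u:
  Using separation of variables u = X(ξ)T(t):
  Eigenfunctions: sin(nξ), n = 1, 2, 3, ...
  General solution: u(ξ, t) = Σ [A_n cos(2n t) + B_n sin(2n t)] sin(nξ)
  From u(ξ,0) = sin(2ξ): A_2=1. From u_t(ξ,0) = 4sin(ξ), using u_t(ξ,0) = Σ ω_n B_n sin(nξ) with ω_n = 2n: B_1 = 4/2 = 2.
Hence u(ξ,t) = 2sin(2t)sin(ξ) + sin(2ξ)cos(4t).
Transform back: ψ(ξ,t) = exp(t)u(ξ,t).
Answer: ψ(ξ, t) = 2exp(t)sin(2t)sin(ξ) + exp(t)sin(2ξ)cos(4t)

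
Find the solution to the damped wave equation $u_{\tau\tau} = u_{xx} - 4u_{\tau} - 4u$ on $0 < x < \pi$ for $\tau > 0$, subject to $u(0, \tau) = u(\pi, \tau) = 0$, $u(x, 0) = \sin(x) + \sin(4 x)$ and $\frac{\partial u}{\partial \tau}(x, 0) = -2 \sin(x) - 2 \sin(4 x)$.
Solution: Substitute $u = e^{-2\tau}w$.
Then $u_{\tau} = e^{-2\tau}(w_{\tau} - 2w)$, $u_{\tau\tau} = e^{-2\tau}(w_{\tau\tau} - 4w_{\tau} + 4w)$, $u_{xx} = e^{-2\tau}w_{xx}$; substituting and dividing by $e^{-2\tau}$, the lower-order terms cancel: $w_{\tau\tau} = w_{xx}$ (standard wave equation).
Data for $w$: $w(x,0) = u(x,0) = \sin(x) + \sin(4 x)$; $w_{\tau}(x,0) = u_{\tau}(x,0) + 2u(x,0) = 0$. The boundary conditions carry over: $w(0,\tau) = w(\pi,\tau) = 0$.
Separating variables: $w = \sum [A_n \cos(\omega_n \tau) + B_n \sin(\omega_n \tau)] \sin(nx)$, $\omega_n = n$. From ICs: $A_1=1, A_4=1$.
So $w(x,\tau) = \sin(x) \cos(\tau) + \sin(4 x) \cos(4 \tau)$, and $u(x,\tau) = e^{-2\tau}w(x,\tau)$.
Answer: $u(x, \tau) = e^{-2 \tau} \sin(x) \cos(\tau) + e^{-2 \tau} \sin(4 x) \cos(4 \tau)$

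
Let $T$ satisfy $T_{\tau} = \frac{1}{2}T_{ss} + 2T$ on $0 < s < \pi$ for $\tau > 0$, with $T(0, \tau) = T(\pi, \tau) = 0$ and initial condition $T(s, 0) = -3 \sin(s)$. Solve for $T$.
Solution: Substitute $T = e^{2\tau}u$, i.e. $u = e^{-2\tau}T$.
By the product rule, $T_{\tau} = e^{2\tau}(u_{\tau} + 2u)$, $T_{ss} = e^{2\tau}u_{ss}$.
Substituting into the PDE and dividing by $e^{2\tau}$: $u_{\tau} + 2u = \frac{1}{2}u_{ss} + 2u$.
The lower-order terms cancel, leaving the standard heat equation $u_{\tau} = \frac{1}{2}u_{ss}$.
Initial data for $u$: $u(s,0) = T(s,0) = -3 \sin(s)$. The boundary conditions carry over: $u(0,\tau) = u(\pi,\tau) = 0$.
Solve for $u$:
  Using separation of variables $u = X(s)G(\tau)$:
  Eigenfunctions: $\sin(ns)$, $n = 1, 2, 3, \ldots$
  General solution: $u(s, \tau) = \sum c_n \sin(ns) e^{-n^2 \tau/2}$
  Matching $u(s,0) = -3 \sin(s)$ term by term: $c_1=-3$.
Hence $u(s,\tau) = -3 e^{-\tau/2} \sin(s)$.
Transform back: $T(s,\tau) = e^{2\tau}u(s,\tau)$.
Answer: $T(s, \tau) = -3 e^{3 \tau/2} \sin(s)$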